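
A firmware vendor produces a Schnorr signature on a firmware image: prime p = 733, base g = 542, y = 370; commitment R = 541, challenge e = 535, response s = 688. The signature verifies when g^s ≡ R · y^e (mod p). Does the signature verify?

verifies

g^s mod p:
542^2 = 293764 ≡ 564
542^4 ≡ 564^2 = 318096 ≡ 707
542^8 ≡ 707^2 = 499849 ≡ 676
542^16 ≡ 676^2 = 456976 ≡ 317
542^32 ≡ 317^2 = 100489 ≡ 68
542^64 ≡ 68^2 = 4624 ≡ 226
542^128 ≡ 226^2 = 51076 ≡ 499
542^256 ≡ 499^2 = 249001 ≡ 514
542^512 ≡ 514^2 = 264196 ≡ 316
688 = 512 + 128 + 32 + 16, so 542^688 ≡ 316·499·68·317 ≡ 223 (mod 733)
R · y^e mod p:
370^2 = 136900 ≡ 562
370^4 ≡ 562^2 = 315844 ≡ 654
370^8 ≡ 654^2 = 427716 ≡ 377
370^16 ≡ 377^2 = 142129 ≡ 660
370^32 ≡ 660^2 = 435600 ≡ 198
370^64 ≡ 198^2 = 39204 ≡ 355
370^128 ≡ 355^2 = 126025 ≡ 682
370^256 ≡ 682^2 = 465124 ≡ 402
370^512 ≡ 402^2 = 161604 ≡ 344
535 = 512 + 16 + 4 + 2 + 1, so 370^535 ≡ 344·660·654·562·370 ≡ 163 (mod 733)
541·163 = 88183 ≡ 223 (mod 733)
223 ≡ 223 (mod 733); signature holds.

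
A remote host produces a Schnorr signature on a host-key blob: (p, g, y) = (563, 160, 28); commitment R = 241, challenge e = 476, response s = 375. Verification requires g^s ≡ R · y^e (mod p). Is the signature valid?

g^s mod p:
160^375 mod 563 = 273
R · y^e mod p:
28^476 mod 563 = 452
241·452 = 108932 ≡ 273 (mod 563)
273 ≡ 273 (mod 563); signature holds.

valid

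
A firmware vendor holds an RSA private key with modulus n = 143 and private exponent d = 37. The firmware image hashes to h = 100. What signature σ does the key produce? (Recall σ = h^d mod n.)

100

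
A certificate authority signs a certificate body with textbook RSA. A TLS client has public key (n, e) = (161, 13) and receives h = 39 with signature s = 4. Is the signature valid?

valid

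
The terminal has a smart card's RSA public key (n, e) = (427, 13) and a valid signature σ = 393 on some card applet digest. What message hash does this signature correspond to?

σ^2 ≡ 393^2 = 154449 ≡ 302
σ^4 ≡ 302^2 = 91204 ≡ 253
σ^8 ≡ 253^2 = 64009 ≡ 386
13 = 8 + 4 + 1, so σ^13 ≡ 386·253·393 ≡ 407 (mod 427)

407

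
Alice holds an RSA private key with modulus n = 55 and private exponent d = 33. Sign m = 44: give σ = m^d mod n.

Squares mod 55: m^1≡44, m^2≡11, m^4≡11, m^8≡11, m^16≡11, m^32≡11
33 = 32 + 1, so m^33 ≡ 11·44 ≡ 44 (mod 55)

44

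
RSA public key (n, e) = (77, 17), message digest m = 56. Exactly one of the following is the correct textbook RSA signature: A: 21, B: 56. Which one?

Candidate A: Squares mod 77: 21^1≡21, 21^2≡56, 21^4≡56, 21^8≡56, 21^16≡56; 17 = 16 + 1, so 21^17 ≡ 56·21 ≡ 21 (mod 77)
Candidate B: Squares mod 77: 56^1≡56, 56^2≡56, 56^4≡56, 56^8≡56, 56^16≡56; 17 = 16 + 1, so 56^17 ≡ 56·56 ≡ 56 (mod 77)
  → matches m = 56

B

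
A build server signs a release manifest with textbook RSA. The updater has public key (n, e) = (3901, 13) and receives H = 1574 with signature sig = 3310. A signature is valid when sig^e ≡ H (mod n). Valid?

sig^2 ≡ 3310^2 = 10956100 ≡ 2092
sig^4 ≡ 2092^2 = 4376464 ≡ 3443
sig^8 ≡ 3443^2 = 11854249 ≡ 3011
13 = 8 + 4 + 1, so sig^13 ≡ 3011·3443·3310 ≡ 2835 (mod 3901)
sig^13 mod 3901 = 2835, but H = 1574.

no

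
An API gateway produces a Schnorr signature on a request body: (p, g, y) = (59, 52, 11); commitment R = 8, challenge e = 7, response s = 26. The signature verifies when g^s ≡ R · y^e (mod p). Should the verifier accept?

accept

g^s mod p:
52^2 = 2704 ≡ 49
52^4 ≡ 49^2 = 2401 ≡ 41
52^8 ≡ 41^2 = 1681 ≡ 29
52^16 ≡ 29^2 = 841 ≡ 15
26 = 16 + 8 + 2, so 52^26 ≡ 15·29·49 ≡ 16 (mod 59)
R · y^e mod p:
11^2 = 121 ≡ 3
11^4 ≡ 3^2 = 9
7 = 4 + 2 + 1, so 11^7 ≡ 9·3·11 ≡ 2 (mod 59)
8·2 = 16 ≡ 16 (mod 59)
16 ≡ 16 (mod 59); signature holds.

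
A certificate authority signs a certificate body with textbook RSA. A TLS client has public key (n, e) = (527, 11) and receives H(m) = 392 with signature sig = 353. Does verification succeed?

fails

sig^2 ≡ 353^2 = 124609 ≡ 237
sig^4 ≡ 237^2 = 56169 ≡ 307
sig^8 ≡ 307^2 = 94249 ≡ 443
11 = 8 + 2 + 1, so sig^11 ≡ 443·237·353 ≡ 21 (mod 527)
21 ≠ 392, so verification fails.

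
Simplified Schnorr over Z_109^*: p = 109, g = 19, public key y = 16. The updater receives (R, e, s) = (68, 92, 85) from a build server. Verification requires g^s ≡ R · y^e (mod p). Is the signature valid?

g^s mod p:
Squares mod 109: 19^1≡19, 19^2≡34, 19^4≡66, 19^8≡105, 19^16≡16, 19^32≡38, 19^64≡27
85 = 64 + 16 + 4 + 1, so 19^85 ≡ 27·16·66·19 ≡ 107 (mod 109)
R · y^e mod p:
Squares mod 109: 16^1≡16, 16^2≡38, 16^4≡27, 16^8≡75, 16^16≡66, 16^32≡105, 16^64≡16
92 = 64 + 16 + 8 + 4, so 16^92 ≡ 16·66·75·27 ≡ 38 (mod 109)
68·38 = 2584 ≡ 77 (mod 109)
107 ≠ 77; the check fails.

invalid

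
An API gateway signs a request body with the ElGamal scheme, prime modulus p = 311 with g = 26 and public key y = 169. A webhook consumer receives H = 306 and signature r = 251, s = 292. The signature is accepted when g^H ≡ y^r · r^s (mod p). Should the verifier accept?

Left side g^H mod p:
26^2 = 676 ≡ 54
26^4 ≡ 54^2 = 2916 ≡ 117
26^8 ≡ 117^2 = 13689 ≡ 5
26^16 ≡ 5^2 = 25
26^32 ≡ 25^2 = 625 ≡ 3
26^64 ≡ 3^2 = 9
26^128 ≡ 9^2 = 81
26^256 ≡ 81^2 = 6561 ≡ 30
306 = 256 + 32 + 16 + 2, so 26^306 ≡ 30·3·25·54 ≡ 210 (mod 311)
Right side y^r · r^s mod p:
169^2 = 28561 ≡ 260
169^4 ≡ 260^2 = 67600 ≡ 113
169^8 ≡ 113^2 = 12769 ≡ 18
169^16 ≡ 18^2 = 324 ≡ 13
169^32 ≡ 13^2 = 169
169^64 ≡ 169^2 = 28561 ≡ 260
169^128 ≡ 260^2 = 67600 ≡ 113
251 = 128 + 64 + 32 + 16 + 8 + 2 + 1, so 169^251 ≡ 113·260·169·13·18·260·169 ≡ 89 (mod 311)
251^2 = 63001 ≡ 179
251^4 ≡ 179^2 = 32041 ≡ 8
251^8 ≡ 8^2 = 64
251^16 ≡ 64^2 = 4096 ≡ 53
251^32 ≡ 53^2 = 2809 ≡ 10
251^64 ≡ 10^2 = 100
251^128 ≡ 100^2 = 10000 ≡ 48
251^256 ≡ 48^2 = 2304 ≡ 127
292 = 256 + 32 + 4, so 251^292 ≡ 127·10·8 ≡ 208 (mod 311)
89·208 = 18512 ≡ 163 (mod 311)
210 ≠ 163, so verification fails.

reject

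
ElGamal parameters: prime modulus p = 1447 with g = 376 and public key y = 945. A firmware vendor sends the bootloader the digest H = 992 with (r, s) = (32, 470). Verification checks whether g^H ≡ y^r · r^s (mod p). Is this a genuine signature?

Left side g^H mod p:
376^2 = 141376 ≡ 1017
376^4 ≡ 1017^2 = 1034289 ≡ 1131
376^8 ≡ 1131^2 = 1279161 ≡ 13
376^16 ≡ 13^2 = 169
376^32 ≡ 169^2 = 28561 ≡ 1068
376^64 ≡ 1068^2 = 1140624 ≡ 388
376^128 ≡ 388^2 = 150544 ≡ 56
376^256 ≡ 56^2 = 3136 ≡ 242
376^512 ≡ 242^2 = 58564 ≡ 684
992 = 512 + 256 + 128 + 64 + 32, so 376^992 ≡ 684·242·56·388·1068 ≡ 308 (mod 1447)
Right side y^r · r^s mod p:
945^2 = 893025 ≡ 226
945^4 ≡ 226^2 = 51076 ≡ 431
945^8 ≡ 431^2 = 185761 ≡ 545
945^16 ≡ 545^2 = 297025 ≡ 390
945^32 ≡ 390^2 = 152100 ≡ 165
32^2 = 1024
32^4 ≡ 1024^2 = 1048576 ≡ 948
32^8 ≡ 948^2 = 898704 ≡ 117
32^16 ≡ 117^2 = 13689 ≡ 666
32^32 ≡ 666^2 = 443556 ≡ 774
32^64 ≡ 774^2 = 599076 ≡ 18
32^128 ≡ 18^2 = 324
32^256 ≡ 324^2 = 104976 ≡ 792
470 = 256 + 128 + 64 + 16 + 4 + 2, so 32^470 ≡ 792·324·18·666·948·1024 ≡ 246 (mod 1447)
165·246 = 40590 ≡ 74 (mod 1447)
308 ≠ 74, so verification fails.

forged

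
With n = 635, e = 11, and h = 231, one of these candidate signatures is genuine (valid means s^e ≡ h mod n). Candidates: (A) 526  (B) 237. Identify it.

A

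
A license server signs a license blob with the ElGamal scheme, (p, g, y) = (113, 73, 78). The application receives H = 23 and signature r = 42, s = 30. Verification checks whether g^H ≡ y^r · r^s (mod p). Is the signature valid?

Left side g^H mod p:
73^2 = 5329 ≡ 18
73^4 ≡ 18^2 = 324 ≡ 98
73^8 ≡ 98^2 = 9604 ≡ 112
73^16 ≡ 112^2 = 12544 ≡ 1
23 = 16 + 4 + 2 + 1, so 73^23 ≡ 1·98·18·73 ≡ 65 (mod 113)
Right side y^r · r^s mod p:
78^2 = 6084 ≡ 95
78^4 ≡ 95^2 = 9025 ≡ 98
78^8 ≡ 98^2 = 9604 ≡ 112
78^16 ≡ 112^2 = 12544 ≡ 1
78^32 ≡ 1^2 = 1
42 = 32 + 8 + 2, so 78^42 ≡ 1·112·95 ≡ 18 (mod 113)
42^2 = 1764 ≡ 69
42^4 ≡ 69^2 = 4761 ≡ 15
42^8 ≡ 15^2 = 225 ≡ 112
42^16 ≡ 112^2 = 12544 ≡ 1
30 = 16 + 8 + 4 + 2, so 42^30 ≡ 1·112·15·69 ≡ 95 (mod 113)
18·95 = 1710 ≡ 15 (mod 113)
65 ≠ 15, so verification fails.

invalid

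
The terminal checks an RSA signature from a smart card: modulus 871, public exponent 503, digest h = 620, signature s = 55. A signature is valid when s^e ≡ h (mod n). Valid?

yes

Squares mod 871: s^1≡55, s^2≡412, s^4≡770, s^8≡620, s^16≡289, s^32≡776, s^64≡315, s^128≡802, s^256≡406
503 = 256 + 128 + 64 + 32 + 16 + 4 + 2 + 1, so s^503 ≡ 406·802·315·776·289·770·412·55 ≡ 620 (mod 871)
s^503 mod 871 = 620 matches h.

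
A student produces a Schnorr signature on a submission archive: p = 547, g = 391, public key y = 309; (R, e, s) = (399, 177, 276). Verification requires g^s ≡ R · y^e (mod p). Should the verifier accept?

reject

g^s mod p:
391^2 = 152881 ≡ 268
391^4 ≡ 268^2 = 71824 ≡ 167
391^8 ≡ 167^2 = 27889 ≡ 539
391^16 ≡ 539^2 = 290521 ≡ 64
391^32 ≡ 64^2 = 4096 ≡ 267
391^64 ≡ 267^2 = 71289 ≡ 179
391^128 ≡ 179^2 = 32041 ≡ 315
391^256 ≡ 315^2 = 99225 ≡ 218
276 = 256 + 16 + 4, so 391^276 ≡ 218·64·167 ≡ 311 (mod 547)
R · y^e mod p:
309^2 = 95481 ≡ 303
309^4 ≡ 303^2 = 91809 ≡ 460
309^8 ≡ 460^2 = 211600 ≡ 458
309^16 ≡ 458^2 = 209764 ≡ 263
309^32 ≡ 263^2 = 69169 ≡ 247
309^64 ≡ 247^2 = 61009 ≡ 292
309^128 ≡ 292^2 = 85264 ≡ 479
177 = 128 + 32 + 16 + 1, so 309^177 ≡ 479·247·263·309 ≡ 294 (mod 547)
399·294 = 117306 ≡ 248 (mod 547)
311 ≠ 248; the check fails.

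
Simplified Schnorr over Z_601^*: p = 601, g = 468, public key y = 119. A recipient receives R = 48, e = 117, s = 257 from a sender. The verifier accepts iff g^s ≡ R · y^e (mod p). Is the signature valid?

g^s mod p:
468^2 = 219024 ≡ 260
468^4 ≡ 260^2 = 67600 ≡ 288
468^8 ≡ 288^2 = 82944 ≡ 6
468^16 ≡ 6^2 = 36
468^32 ≡ 36^2 = 1296 ≡ 94
468^64 ≡ 94^2 = 8836 ≡ 422
468^128 ≡ 422^2 = 178084 ≡ 188
468^256 ≡ 188^2 = 35344 ≡ 486
257 = 256 + 1, so 468^257 ≡ 486·468 ≡ 270 (mod 601)
R · y^e mod p:
119^2 = 14161 ≡ 338
119^4 ≡ 338^2 = 114244 ≡ 54
119^8 ≡ 54^2 = 2916 ≡ 512
119^16 ≡ 512^2 = 262144 ≡ 108
119^32 ≡ 108^2 = 11664 ≡ 245
119^64 ≡ 245^2 = 60025 ≡ 526
117 = 64 + 32 + 16 + 4 + 1, so 119^117 ≡ 526·245·108·54·119 ≡ 231 (mod 601)
48·231 = 11088 ≡ 270 (mod 601)
270 ≡ 270 (mod 601); signature holds.

valid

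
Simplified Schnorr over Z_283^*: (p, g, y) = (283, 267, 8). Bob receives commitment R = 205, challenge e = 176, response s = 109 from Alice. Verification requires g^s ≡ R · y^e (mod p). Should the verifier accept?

reject

g^s mod p:
Squares mod 283: 267^1≡267, 267^2≡256, 267^4≡163, 267^8≡250, 267^16≡240, 267^32≡151, 267^64≡161
109 = 64 + 32 + 8 + 4 + 1, so 267^109 ≡ 161·151·250·163·267 ≡ 268 (mod 283)
R · y^e mod p:
Squares mod 283: 8^1≡8, 8^2≡64, 8^4≡134, 8^8≡127, 8^16≡281, 8^32≡4, 8^64≡16, 8^128≡256
176 = 128 + 32 + 16, so 8^176 ≡ 256·4·281 ≡ 216 (mod 283)
205·216 = 44280 ≡ 132 (mod 283)
268 ≠ 132; the check fails.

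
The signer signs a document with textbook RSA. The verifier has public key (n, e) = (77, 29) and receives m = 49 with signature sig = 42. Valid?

sig^2 ≡ 42^2 = 1764 ≡ 70
sig^4 ≡ 70^2 = 4900 ≡ 49
sig^8 ≡ 49^2 = 2401 ≡ 14
sig^16 ≡ 14^2 = 196 ≡ 42
29 = 16 + 8 + 4 + 1, so sig^29 ≡ 42·14·49·42 ≡ 49 (mod 77)
49 = m, so the signature checks out.

yes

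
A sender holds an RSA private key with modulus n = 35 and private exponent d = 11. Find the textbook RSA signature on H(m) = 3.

12

(H(m))^11 mod 35 = 12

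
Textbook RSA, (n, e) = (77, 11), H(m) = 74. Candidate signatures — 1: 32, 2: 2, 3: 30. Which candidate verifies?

3

Candidate 1: 32^11 mod 77 = 65
Candidate 2: 2^11 mod 77 = 46
Candidate 3: 30^11 mod 77 = 74
  → matches H(m) = 74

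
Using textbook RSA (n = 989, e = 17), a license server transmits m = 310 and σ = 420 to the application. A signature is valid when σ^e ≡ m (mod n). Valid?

no

σ^2 ≡ 420^2 = 176400 ≡ 358
σ^4 ≡ 358^2 = 128164 ≡ 583
σ^8 ≡ 583^2 = 339889 ≡ 662
σ^16 ≡ 662^2 = 438244 ≡ 117
17 = 16 + 1, so σ^17 ≡ 117·420 ≡ 679 (mod 989)
679 ≠ 310, so verification fails.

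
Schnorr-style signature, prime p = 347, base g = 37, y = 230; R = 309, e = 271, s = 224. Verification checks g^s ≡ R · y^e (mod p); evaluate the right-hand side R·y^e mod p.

172

Squares mod 347: 230^1≡230, 230^2≡156, 230^4≡46, 230^8≡34, 230^16≡115, 230^32≡39, 230^64≡133, 230^128≡339, 230^256≡64
271 = 256 + 8 + 4 + 2 + 1, so 230^271 ≡ 64·34·46·156·230 ≡ 32 (mod 347)
R · y^e ≡ 309·32 = 9888 ≡ 172 (mod 347)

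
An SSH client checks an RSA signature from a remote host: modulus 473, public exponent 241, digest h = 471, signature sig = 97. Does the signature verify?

sig^241 mod 473 = 471
471 = h, so the signature checks out.

verifies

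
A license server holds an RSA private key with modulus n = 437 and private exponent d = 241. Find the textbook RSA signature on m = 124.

110

m^2 ≡ 124^2 = 15376 ≡ 81
m^4 ≡ 81^2 = 6561 ≡ 6
m^8 ≡ 6^2 = 36
m^16 ≡ 36^2 = 1296 ≡ 422
m^32 ≡ 422^2 = 178084 ≡ 225
m^64 ≡ 225^2 = 50625 ≡ 370
m^128 ≡ 370^2 = 136900 ≡ 119
241 = 128 + 64 + 32 + 16 + 1, so m^241 ≡ 119·370·225·422·124 ≡ 110 (mod 437)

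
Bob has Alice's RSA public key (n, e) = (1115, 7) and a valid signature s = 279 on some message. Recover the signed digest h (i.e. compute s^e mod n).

Squares mod 1115: s^1≡279, s^2≡906, s^4≡196
7 = 4 + 2 + 1, so s^7 ≡ 196·906·279 ≡ 909 (mod 1115)

909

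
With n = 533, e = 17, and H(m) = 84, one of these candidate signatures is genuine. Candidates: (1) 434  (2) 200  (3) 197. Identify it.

Candidate 1: Squares mod 533: 434^1≡434, 434^2≡207, 434^4≡209, 434^8≡508, 434^16≡92; 17 = 16 + 1, so 434^17 ≡ 92·434 ≡ 486 (mod 533)
Candidate 2: Squares mod 533: 200^1≡200, 200^2≡25, 200^4≡92, 200^8≡469, 200^16≡365; 17 = 16 + 1, so 200^17 ≡ 365·200 ≡ 512 (mod 533)
Candidate 3: Squares mod 533: 197^1≡197, 197^2≡433, 197^4≡406, 197^8≡139, 197^16≡133; 17 = 16 + 1, so 197^17 ≡ 133·197 ≡ 84 (mod 533)
  → matches H(m) = 84

3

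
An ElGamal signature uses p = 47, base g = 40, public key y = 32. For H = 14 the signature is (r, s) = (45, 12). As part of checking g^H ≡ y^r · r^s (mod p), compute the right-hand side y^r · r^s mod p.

32^2 = 1024 ≡ 37
32^4 ≡ 37^2 = 1369 ≡ 6
32^8 ≡ 6^2 = 36
32^16 ≡ 36^2 = 1296 ≡ 27
32^32 ≡ 27^2 = 729 ≡ 24
45 = 32 + 8 + 4 + 1, so 32^45 ≡ 24·36·6·32 ≡ 25 (mod 47)
45^2 = 2025 ≡ 4
45^4 ≡ 4^2 = 16
45^8 ≡ 16^2 = 256 ≡ 21
12 = 8 + 4, so 45^12 ≡ 21·16 ≡ 7 (mod 47)
y^r · r^s ≡ 25·7 = 175 ≡ 34 (mod 47)

34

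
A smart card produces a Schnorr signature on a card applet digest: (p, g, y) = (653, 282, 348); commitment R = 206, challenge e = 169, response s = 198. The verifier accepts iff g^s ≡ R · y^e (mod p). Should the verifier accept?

accept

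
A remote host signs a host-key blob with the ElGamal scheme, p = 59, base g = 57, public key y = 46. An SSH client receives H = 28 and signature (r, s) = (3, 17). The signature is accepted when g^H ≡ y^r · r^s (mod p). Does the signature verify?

verifies

Left side g^H mod p:
57^2 = 3249 ≡ 4
57^4 ≡ 4^2 = 16
57^8 ≡ 16^2 = 256 ≡ 20
57^16 ≡ 20^2 = 400 ≡ 46
28 = 16 + 8 + 4, so 57^28 ≡ 46·20·16 ≡ 29 (mod 59)
Right side y^r · r^s mod p:
46^2 = 2116 ≡ 51
3 = 2 + 1, so 46^3 ≡ 51·46 ≡ 45 (mod 59)
3^2 = 9
3^4 ≡ 9^2 = 81 ≡ 22
3^8 ≡ 22^2 = 484 ≡ 12
3^16 ≡ 12^2 = 144 ≡ 26
17 = 16 + 1, so 3^17 ≡ 26·3 ≡ 19 (mod 59)
45·19 = 855 ≡ 29 (mod 59)
29 ≡ 29 (mod 59), so the signature is genuine.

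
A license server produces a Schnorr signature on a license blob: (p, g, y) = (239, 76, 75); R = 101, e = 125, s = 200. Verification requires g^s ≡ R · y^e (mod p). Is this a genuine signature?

genuine

g^s mod p:
76^2 = 5776 ≡ 40
76^4 ≡ 40^2 = 1600 ≡ 166
76^8 ≡ 166^2 = 27556 ≡ 71
76^16 ≡ 71^2 = 5041 ≡ 22
76^32 ≡ 22^2 = 484 ≡ 6
76^64 ≡ 6^2 = 36
76^128 ≡ 36^2 = 1296 ≡ 101
200 = 128 + 64 + 8, so 76^200 ≡ 101·36·71 ≡ 36 (mod 239)
R · y^e mod p:
75^2 = 5625 ≡ 128
75^4 ≡ 128^2 = 16384 ≡ 132
75^8 ≡ 132^2 = 17424 ≡ 216
75^16 ≡ 216^2 = 46656 ≡ 51
75^32 ≡ 51^2 = 2601 ≡ 211
75^64 ≡ 211^2 = 44521 ≡ 67
125 = 64 + 32 + 16 + 8 + 4 + 1, so 75^125 ≡ 67·211·51·216·132·75 ≡ 166 (mod 239)
101·166 = 16766 ≡ 36 (mod 239)
36 ≡ 36 (mod 239); signature holds.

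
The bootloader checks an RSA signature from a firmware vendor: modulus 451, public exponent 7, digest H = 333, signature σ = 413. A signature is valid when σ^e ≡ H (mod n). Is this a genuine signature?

σ^2 ≡ 413^2 = 170569 ≡ 91
σ^4 ≡ 91^2 = 8281 ≡ 163
7 = 4 + 2 + 1, so σ^7 ≡ 163·91·413 ≡ 96 (mod 451)
σ^7 mod 451 = 96, but H = 333.

forged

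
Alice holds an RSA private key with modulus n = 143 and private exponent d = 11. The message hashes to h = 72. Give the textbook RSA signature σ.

28

Squares mod 143: h^1≡72, h^2≡36, h^4≡9, h^8≡81
11 = 8 + 2 + 1, so h^11 ≡ 81·36·72 ≡ 28 (mod 143)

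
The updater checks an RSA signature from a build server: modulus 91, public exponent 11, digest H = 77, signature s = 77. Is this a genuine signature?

Squares mod 91: s^1≡77, s^2≡14, s^4≡14, s^8≡14
11 = 8 + 2 + 1, so s^11 ≡ 14·14·77 ≡ 77 (mod 91)
Since 77 equals the digest 77, verification succeeds.

genuine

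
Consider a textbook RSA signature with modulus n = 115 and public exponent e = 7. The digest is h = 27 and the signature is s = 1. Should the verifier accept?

s^7 mod 115 = 1
1 ≠ 27, so verification fails.

reject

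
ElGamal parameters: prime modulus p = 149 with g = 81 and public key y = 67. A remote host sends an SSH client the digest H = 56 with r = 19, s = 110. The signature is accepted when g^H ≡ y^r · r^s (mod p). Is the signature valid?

Left side g^H mod p:
81^56 mod 149 = 140
Right side y^r · r^s mod p:
67^19 mod 149 = 31
19^110 mod 149 = 102
31·102 = 3162 ≡ 33 (mod 149)
140 ≠ 33, so verification fails.

invalid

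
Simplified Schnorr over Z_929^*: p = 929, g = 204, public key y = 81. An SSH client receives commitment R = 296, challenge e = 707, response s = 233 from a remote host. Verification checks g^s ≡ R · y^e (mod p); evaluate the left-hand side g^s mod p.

725

204^233 mod 929 = 725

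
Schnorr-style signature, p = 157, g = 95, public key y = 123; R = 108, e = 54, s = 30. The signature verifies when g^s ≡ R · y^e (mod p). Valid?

g^s mod p:
Squares mod 157: 95^1≡95, 95^2≡76, 95^4≡124, 95^8≡147, 95^16≡100
30 = 16 + 8 + 4 + 2, so 95^30 ≡ 100·147·124·76 ≡ 82 (mod 157)
R · y^e mod p:
Squares mod 157: 123^1≡123, 123^2≡57, 123^4≡109, 123^8≡106, 123^16≡89, 123^32≡71
54 = 32 + 16 + 4 + 2, so 123^54 ≡ 71·89·109·57 ≡ 56 (mod 157)
108·56 = 6048 ≡ 82 (mod 157)
82 ≡ 82 (mod 157); signature holds.

yes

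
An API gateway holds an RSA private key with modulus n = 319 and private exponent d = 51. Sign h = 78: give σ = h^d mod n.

23

h^2 ≡ 78^2 = 6084 ≡ 23
h^4 ≡ 23^2 = 529 ≡ 210
h^8 ≡ 210^2 = 44100 ≡ 78
h^16 ≡ 78^2 = 6084 ≡ 23
h^32 ≡ 23^2 = 529 ≡ 210
51 = 32 + 16 + 2 + 1, so h^51 ≡ 210·23·23·78 ≡ 23 (mod 319)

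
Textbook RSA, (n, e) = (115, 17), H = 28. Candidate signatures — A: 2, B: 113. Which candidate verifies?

B

Candidate A: 2^2 = 4; 2^4 ≡ 4^2 = 16; 2^8 ≡ 16^2 = 256 ≡ 26; 2^16 ≡ 26^2 = 676 ≡ 101; 17 = 16 + 1, so 2^17 ≡ 101·2 ≡ 87 (mod 115)
Candidate B: 113^2 = 12769 ≡ 4; 113^4 ≡ 4^2 = 16; 113^8 ≡ 16^2 = 256 ≡ 26; 113^16 ≡ 26^2 = 676 ≡ 101; 17 = 16 + 1, so 113^17 ≡ 101·113 ≡ 28 (mod 115)
  → matches H = 28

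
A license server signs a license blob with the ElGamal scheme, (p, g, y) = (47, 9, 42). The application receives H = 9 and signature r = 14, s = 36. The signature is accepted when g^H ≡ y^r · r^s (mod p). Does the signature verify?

Left side g^H mod p:
9^2 = 81 ≡ 34
9^4 ≡ 34^2 = 1156 ≡ 28
9^8 ≡ 28^2 = 784 ≡ 32
9 = 8 + 1, so 9^9 ≡ 32·9 ≡ 6 (mod 47)
Right side y^r · r^s mod p:
42^2 = 1764 ≡ 25
42^4 ≡ 25^2 = 625 ≡ 14
42^8 ≡ 14^2 = 196 ≡ 8
14 = 8 + 4 + 2, so 42^14 ≡ 8·14·25 ≡ 27 (mod 47)
14^2 = 196 ≡ 8
14^4 ≡ 8^2 = 64 ≡ 17
14^8 ≡ 17^2 = 289 ≡ 7
14^16 ≡ 7^2 = 49 ≡ 2
14^32 ≡ 2^2 = 4
36 = 32 + 4, so 14^36 ≡ 4·17 ≡ 21 (mod 47)
27·21 = 567 ≡ 3 (mod 47)
6 ≠ 3, so verification fails.

does not verify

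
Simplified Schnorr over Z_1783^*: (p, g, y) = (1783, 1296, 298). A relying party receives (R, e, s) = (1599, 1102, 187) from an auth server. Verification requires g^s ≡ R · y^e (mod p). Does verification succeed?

g^s mod p:
1296^2 = 1679616 ≡ 30
1296^4 ≡ 30^2 = 900
1296^8 ≡ 900^2 = 810000 ≡ 518
1296^16 ≡ 518^2 = 268324 ≡ 874
1296^32 ≡ 874^2 = 763876 ≡ 752
1296^64 ≡ 752^2 = 565504 ≡ 293
1296^128 ≡ 293^2 = 85849 ≡ 265
187 = 128 + 32 + 16 + 8 + 2 + 1, so 1296^187 ≡ 265·752·874·518·30·1296 ≡ 1730 (mod 1783)
R · y^e mod p:
298^2 = 88804 ≡ 1437
298^4 ≡ 1437^2 = 2064969 ≡ 255
298^8 ≡ 255^2 = 65025 ≡ 837
298^16 ≡ 837^2 = 700569 ≡ 1633
298^32 ≡ 1633^2 = 2666689 ≡ 1104
298^64 ≡ 1104^2 = 1218816 ≡ 1027
298^128 ≡ 1027^2 = 1054729 ≡ 976
298^256 ≡ 976^2 = 952576 ≡ 454
298^512 ≡ 454^2 = 206116 ≡ 1071
298^1024 ≡ 1071^2 = 1147041 ≡ 572
1102 = 1024 + 64 + 8 + 4 + 2, so 298^1102 ≡ 572·1027·837·255·1437 ≡ 1074 (mod 1783)
1599·1074 = 1717326 ≡ 297 (mod 1783)
1730 ≠ 297; the check fails.

fails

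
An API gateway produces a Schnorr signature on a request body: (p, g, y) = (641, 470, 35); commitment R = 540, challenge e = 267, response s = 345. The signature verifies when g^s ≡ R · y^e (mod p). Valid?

g^s mod p:
470^2 = 220900 ≡ 396
470^4 ≡ 396^2 = 156816 ≡ 412
470^8 ≡ 412^2 = 169744 ≡ 520
470^16 ≡ 520^2 = 270400 ≡ 539
470^32 ≡ 539^2 = 290521 ≡ 148
470^64 ≡ 148^2 = 21904 ≡ 110
470^128 ≡ 110^2 = 12100 ≡ 562
470^256 ≡ 562^2 = 315844 ≡ 472
345 = 256 + 64 + 16 + 8 + 1, so 470^345 ≡ 472·110·539·520·470 ≡ 310 (mod 641)
R · y^e mod p:
35^2 = 1225 ≡ 584
35^4 ≡ 584^2 = 341056 ≡ 44
35^8 ≡ 44^2 = 1936 ≡ 13
35^16 ≡ 13^2 = 169
35^32 ≡ 169^2 = 28561 ≡ 357
35^64 ≡ 357^2 = 127449 ≡ 531
35^128 ≡ 531^2 = 281961 ≡ 562
35^256 ≡ 562^2 = 315844 ≡ 472
267 = 256 + 8 + 2 + 1, so 35^267 ≡ 472·13·584·35 ≡ 498 (mod 641)
540·498 = 268920 ≡ 341 (mod 641)
310 ≠ 341; the check fails.

no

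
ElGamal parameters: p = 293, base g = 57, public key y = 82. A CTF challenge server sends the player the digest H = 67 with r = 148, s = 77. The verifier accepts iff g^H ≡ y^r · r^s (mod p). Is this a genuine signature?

forged

Left side g^H mod p:
57^2 = 3249 ≡ 26
57^4 ≡ 26^2 = 676 ≡ 90
57^8 ≡ 90^2 = 8100 ≡ 189
57^16 ≡ 189^2 = 35721 ≡ 268
57^32 ≡ 268^2 = 71824 ≡ 39
57^64 ≡ 39^2 = 1521 ≡ 56
67 = 64 + 2 + 1, so 57^67 ≡ 56·26·57 ≡ 73 (mod 293)
Right side y^r · r^s mod p:
82^2 = 6724 ≡ 278
82^4 ≡ 278^2 = 77284 ≡ 225
82^8 ≡ 225^2 = 50625 ≡ 229
82^16 ≡ 229^2 = 52441 ≡ 287
82^32 ≡ 287^2 = 82369 ≡ 36
82^64 ≡ 36^2 = 1296 ≡ 124
82^128 ≡ 124^2 = 15376 ≡ 140
148 = 128 + 16 + 4, so 82^148 ≡ 140·287·225 ≡ 278 (mod 293)
148^2 = 21904 ≡ 222
148^4 ≡ 222^2 = 49284 ≡ 60
148^8 ≡ 60^2 = 3600 ≡ 84
148^16 ≡ 84^2 = 7056 ≡ 24
148^32 ≡ 24^2 = 576 ≡ 283
148^64 ≡ 283^2 = 80089 ≡ 100
77 = 64 + 8 + 4 + 1, so 148^77 ≡ 100·84·60·148 ≡ 60 (mod 293)
278·60 = 16680 ≡ 272 (mod 293)
73 ≠ 272, so verification fails.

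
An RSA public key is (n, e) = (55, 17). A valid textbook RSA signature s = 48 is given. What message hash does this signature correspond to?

s^2 ≡ 48^2 = 2304 ≡ 49
s^4 ≡ 49^2 = 2401 ≡ 36
s^8 ≡ 36^2 = 1296 ≡ 31
s^16 ≡ 31^2 = 961 ≡ 26
17 = 16 + 1, so s^17 ≡ 26·48 ≡ 38 (mod 55)

38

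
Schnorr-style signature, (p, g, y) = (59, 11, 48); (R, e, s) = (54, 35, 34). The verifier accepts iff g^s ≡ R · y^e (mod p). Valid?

no

g^s mod p:
11^2 = 121 ≡ 3
11^4 ≡ 3^2 = 9
11^8 ≡ 9^2 = 81 ≡ 22
11^16 ≡ 22^2 = 484 ≡ 12
11^32 ≡ 12^2 = 144 ≡ 26
34 = 32 + 2, so 11^34 ≡ 26·3 ≡ 19 (mod 59)
R · y^e mod p:
48^2 = 2304 ≡ 3
48^4 ≡ 3^2 = 9
48^8 ≡ 9^2 = 81 ≡ 22
48^16 ≡ 22^2 = 484 ≡ 12
48^32 ≡ 12^2 = 144 ≡ 26
35 = 32 + 2 + 1, so 48^35 ≡ 26·3·48 ≡ 27 (mod 59)
54·27 = 1458 ≡ 42 (mod 59)
19 ≠ 42; the check fails.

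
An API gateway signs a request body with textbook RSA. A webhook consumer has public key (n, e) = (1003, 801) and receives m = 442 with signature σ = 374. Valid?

yes

σ^2 ≡ 374^2 = 139876 ≡ 459
σ^4 ≡ 459^2 = 210681 ≡ 51
σ^8 ≡ 51^2 = 2601 ≡ 595
σ^16 ≡ 595^2 = 354025 ≡ 969
σ^32 ≡ 969^2 = 938961 ≡ 153
σ^64 ≡ 153^2 = 23409 ≡ 340
σ^128 ≡ 340^2 = 115600 ≡ 255
σ^256 ≡ 255^2 = 65025 ≡ 833
σ^512 ≡ 833^2 = 693889 ≡ 816
801 = 512 + 256 + 32 + 1, so σ^801 ≡ 816·833·153·374 ≡ 442 (mod 1003)
Since 442 equals the digest 442, verification succeeds.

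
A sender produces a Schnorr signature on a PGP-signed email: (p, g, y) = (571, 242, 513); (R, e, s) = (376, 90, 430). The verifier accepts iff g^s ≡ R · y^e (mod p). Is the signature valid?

valid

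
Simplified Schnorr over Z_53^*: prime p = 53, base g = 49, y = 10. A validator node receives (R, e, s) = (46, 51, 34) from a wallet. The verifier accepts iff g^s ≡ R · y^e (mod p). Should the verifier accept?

g^s mod p:
Squares mod 53: 49^1≡49, 49^2≡16, 49^4≡44, 49^8≡28, 49^16≡42, 49^32≡15
34 = 32 + 2, so 49^34 ≡ 15·16 ≡ 28 (mod 53)
R · y^e mod p:
Squares mod 53: 10^1≡10, 10^2≡47, 10^4≡36, 10^8≡24, 10^16≡46, 10^32≡49
51 = 32 + 16 + 2 + 1, so 10^51 ≡ 49·46·47·10 ≡ 16 (mod 53)
46·16 = 736 ≡ 47 (mod 53)
28 ≠ 47; the check fails.

reject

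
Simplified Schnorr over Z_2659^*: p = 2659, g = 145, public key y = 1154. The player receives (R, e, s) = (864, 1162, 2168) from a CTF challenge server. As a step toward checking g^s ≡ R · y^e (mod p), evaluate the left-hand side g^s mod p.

Squares mod 2659: 145^1≡145, 145^2≡2412, 145^4≡2511, 145^8≡632, 145^16≡574, 145^32≡2419, 145^64≡1761, 145^128≡727, 145^256≡2047, 145^512≡2284, 145^1024≡2357, 145^2048≡798
2168 = 2048 + 64 + 32 + 16 + 8, so 145^2168 ≡ 798·1761·2419·574·632 ≡ 1061 (mod 2659)

1061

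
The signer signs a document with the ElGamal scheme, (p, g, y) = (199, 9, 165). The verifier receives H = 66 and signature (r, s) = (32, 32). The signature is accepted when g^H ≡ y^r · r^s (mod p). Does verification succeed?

Left side g^H mod p:
9^2 = 81
9^4 ≡ 81^2 = 6561 ≡ 193
9^8 ≡ 193^2 = 37249 ≡ 36
9^16 ≡ 36^2 = 1296 ≡ 102
9^32 ≡ 102^2 = 10404 ≡ 56
9^64 ≡ 56^2 = 3136 ≡ 151
66 = 64 + 2, so 9^66 ≡ 151·81 ≡ 92 (mod 199)
Right side y^r · r^s mod p:
165^2 = 27225 ≡ 161
165^4 ≡ 161^2 = 25921 ≡ 51
165^8 ≡ 51^2 = 2601 ≡ 14
165^16 ≡ 14^2 = 196
165^32 ≡ 196^2 = 38416 ≡ 9
32^2 = 1024 ≡ 29
32^4 ≡ 29^2 = 841 ≡ 45
32^8 ≡ 45^2 = 2025 ≡ 35
32^16 ≡ 35^2 = 1225 ≡ 31
32^32 ≡ 31^2 = 961 ≡ 165
9·165 = 1485 ≡ 92 (mod 199)
92 ≡ 92 (mod 199), so the signature is genuine.

passes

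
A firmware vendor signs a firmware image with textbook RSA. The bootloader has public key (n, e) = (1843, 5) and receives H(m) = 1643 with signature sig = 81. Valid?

sig^2 ≡ 81^2 = 6561 ≡ 1032
sig^4 ≡ 1032^2 = 1065024 ≡ 1613
5 = 4 + 1, so sig^5 ≡ 1613·81 ≡ 1643 (mod 1843)
Since 1643 equals the digest 1643, verification succeeds.

yes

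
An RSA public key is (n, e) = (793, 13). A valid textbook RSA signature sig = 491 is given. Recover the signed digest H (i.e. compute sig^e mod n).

88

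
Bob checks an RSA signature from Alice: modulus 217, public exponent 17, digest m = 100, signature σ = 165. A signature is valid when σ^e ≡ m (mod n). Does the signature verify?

verifies

σ^2 ≡ 165^2 = 27225 ≡ 100
σ^4 ≡ 100^2 = 10000 ≡ 18
σ^8 ≡ 18^2 = 324 ≡ 107
σ^16 ≡ 107^2 = 11449 ≡ 165
17 = 16 + 1, so σ^17 ≡ 165·165 ≡ 100 (mod 217)
σ^17 mod 217 = 100 matches m.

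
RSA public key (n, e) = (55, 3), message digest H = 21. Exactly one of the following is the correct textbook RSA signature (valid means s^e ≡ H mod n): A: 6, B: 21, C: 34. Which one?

B

Candidate A: Squares mod 55: 6^1≡6, 6^2≡36; 3 = 2 + 1, so 6^3 ≡ 36·6 ≡ 51 (mod 55)
Candidate B: Squares mod 55: 21^1≡21, 21^2≡1; 3 = 2 + 1, so 21^3 ≡ 1·21 ≡ 21 (mod 55)
  → matches H = 21
Candidate C: Squares mod 55: 34^1≡34, 34^2≡1; 3 = 2 + 1, so 34^3 ≡ 1·34 ≡ 34 (mod 55)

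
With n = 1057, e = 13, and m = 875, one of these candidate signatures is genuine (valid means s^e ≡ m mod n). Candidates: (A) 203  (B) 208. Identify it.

A

Candidate A: 203^2 = 41209 ≡ 1043; 203^4 ≡ 1043^2 = 1087849 ≡ 196; 203^8 ≡ 196^2 = 38416 ≡ 364; 13 = 8 + 4 + 1, so 203^13 ≡ 364·196·203 ≡ 875 (mod 1057)
  → matches m = 875
Candidate B: 208^2 = 43264 ≡ 984; 208^4 ≡ 984^2 = 968256 ≡ 44; 208^8 ≡ 44^2 = 1936 ≡ 879; 13 = 8 + 4 + 1, so 208^13 ≡ 879·44·208 ≡ 838 (mod 1057)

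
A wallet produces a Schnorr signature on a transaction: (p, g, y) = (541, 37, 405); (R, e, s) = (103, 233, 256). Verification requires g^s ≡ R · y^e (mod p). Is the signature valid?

g^s mod p:
37^2 = 1369 ≡ 287
37^4 ≡ 287^2 = 82369 ≡ 137
37^8 ≡ 137^2 = 18769 ≡ 375
37^16 ≡ 375^2 = 140625 ≡ 506
37^32 ≡ 506^2 = 256036 ≡ 143
37^64 ≡ 143^2 = 20449 ≡ 432
37^128 ≡ 432^2 = 186624 ≡ 520
37^256 ≡ 520^2 = 270400 ≡ 441
R · y^e mod p:
405^2 = 164025 ≡ 102
405^4 ≡ 102^2 = 10404 ≡ 125
405^8 ≡ 125^2 = 15625 ≡ 477
405^16 ≡ 477^2 = 227529 ≡ 309
405^32 ≡ 309^2 = 95481 ≡ 265
405^64 ≡ 265^2 = 70225 ≡ 436
405^128 ≡ 436^2 = 190096 ≡ 205
233 = 128 + 64 + 32 + 8 + 1, so 405^233 ≡ 205·436·265·477·405 ≡ 477 (mod 541)
103·477 = 49131 ≡ 441 (mod 541)
441 ≡ 441 (mod 541); signature holds.

valid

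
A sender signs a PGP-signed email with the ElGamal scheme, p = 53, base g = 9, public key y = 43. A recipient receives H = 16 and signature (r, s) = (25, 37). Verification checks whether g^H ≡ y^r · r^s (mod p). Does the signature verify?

Left side g^H mod p:
Squares mod 53: 9^1≡9, 9^2≡28, 9^4≡42, 9^8≡15, 9^16≡13
9^16 ≡ 13 (mod 53)
Right side y^r · r^s mod p:
Squares mod 53: 43^1≡43, 43^2≡47, 43^4≡36, 43^8≡24, 43^16≡46
25 = 16 + 8 + 1, so 43^25 ≡ 46·24·43 ≡ 37 (mod 53)
Squares mod 53: 25^1≡25, 25^2≡42, 25^4≡15, 25^8≡13, 25^16≡10, 25^32≡47
37 = 32 + 4 + 1, so 25^37 ≡ 47·15·25 ≡ 29 (mod 53)
37·29 = 1073 ≡ 13 (mod 53)
13 ≡ 13 (mod 53), so the signature is genuine.

verifies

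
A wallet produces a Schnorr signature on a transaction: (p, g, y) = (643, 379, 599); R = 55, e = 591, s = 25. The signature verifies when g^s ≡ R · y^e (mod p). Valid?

yes

g^s mod p:
379^2 = 143641 ≡ 252
379^4 ≡ 252^2 = 63504 ≡ 490
379^8 ≡ 490^2 = 240100 ≡ 261
379^16 ≡ 261^2 = 68121 ≡ 606
25 = 16 + 8 + 1, so 379^25 ≡ 606·261·379 ≡ 596 (mod 643)
R · y^e mod p:
599^2 = 358801 ≡ 7
599^4 ≡ 7^2 = 49
599^8 ≡ 49^2 = 2401 ≡ 472
599^16 ≡ 472^2 = 222784 ≡ 306
599^32 ≡ 306^2 = 93636 ≡ 401
599^64 ≡ 401^2 = 160801 ≡ 51
599^128 ≡ 51^2 = 2601 ≡ 29
599^256 ≡ 29^2 = 841 ≡ 198
599^512 ≡ 198^2 = 39204 ≡ 624
591 = 512 + 64 + 8 + 4 + 2 + 1, so 599^591 ≡ 624·51·472·49·7·599 ≡ 572 (mod 643)
55·572 = 31460 ≡ 596 (mod 643)
596 ≡ 596 (mod 643); signature holds.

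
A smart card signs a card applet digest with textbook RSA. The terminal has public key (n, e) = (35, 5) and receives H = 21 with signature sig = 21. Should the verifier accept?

sig^2 ≡ 21^2 = 441 ≡ 21
sig^4 ≡ 21^2 = 441 ≡ 21
5 = 4 + 1, so sig^5 ≡ 21·21 ≡ 21 (mod 35)
sig^5 mod 35 = 21 matches H.

accept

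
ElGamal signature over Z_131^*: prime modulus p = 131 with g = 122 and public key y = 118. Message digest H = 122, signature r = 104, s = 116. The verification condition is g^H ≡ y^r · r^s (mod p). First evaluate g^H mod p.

13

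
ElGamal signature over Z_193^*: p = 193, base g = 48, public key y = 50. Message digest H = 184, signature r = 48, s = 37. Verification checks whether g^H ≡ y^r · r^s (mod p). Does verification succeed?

fails

Left side g^H mod p:
48^2 = 2304 ≡ 181
48^4 ≡ 181^2 = 32761 ≡ 144
48^8 ≡ 144^2 = 20736 ≡ 85
48^16 ≡ 85^2 = 7225 ≡ 84
48^32 ≡ 84^2 = 7056 ≡ 108
48^64 ≡ 108^2 = 11664 ≡ 84
48^128 ≡ 84^2 = 7056 ≡ 108
184 = 128 + 32 + 16 + 8, so 48^184 ≡ 108·108·84·85 ≡ 109 (mod 193)
Right side y^r · r^s mod p:
50^2 = 2500 ≡ 184
50^4 ≡ 184^2 = 33856 ≡ 81
50^8 ≡ 81^2 = 6561 ≡ 192
50^16 ≡ 192^2 = 36864 ≡ 1
50^32 ≡ 1^2 = 1
48 = 32 + 16, so 50^48 ≡ 1·1 ≡ 1 (mod 193)
48^2 = 2304 ≡ 181
48^4 ≡ 181^2 = 32761 ≡ 144
48^8 ≡ 144^2 = 20736 ≡ 85
48^16 ≡ 85^2 = 7225 ≡ 84
48^32 ≡ 84^2 = 7056 ≡ 108
37 = 32 + 4 + 1, so 48^37 ≡ 108·144·48 ≡ 165 (mod 193)
1·165 = 165 ≡ 165 (mod 193)
109 ≠ 165, so verification fails.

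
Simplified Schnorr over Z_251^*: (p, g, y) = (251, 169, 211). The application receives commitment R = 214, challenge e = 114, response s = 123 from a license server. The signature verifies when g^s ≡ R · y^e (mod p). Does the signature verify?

g^s mod p:
Squares mod 251: 169^1≡169, 169^2≡198, 169^4≡48, 169^8≡45, 169^16≡17, 169^32≡38, 169^64≡189
123 = 64 + 32 + 16 + 8 + 2 + 1, so 169^123 ≡ 189·38·17·45·198·169 ≡ 161 (mod 251)
R · y^e mod p:
Squares mod 251: 211^1≡211, 211^2≡94, 211^4≡51, 211^8≡91, 211^16≡249, 211^32≡4, 211^64≡16
114 = 64 + 32 + 16 + 2, so 211^114 ≡ 16·4·249·94 ≡ 16 (mod 251)
214·16 = 3424 ≡ 161 (mod 251)
161 ≡ 161 (mod 251); signature holds.

verifies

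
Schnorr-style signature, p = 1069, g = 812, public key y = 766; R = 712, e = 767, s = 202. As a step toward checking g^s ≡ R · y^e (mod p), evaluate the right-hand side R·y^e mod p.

Squares mod 1069: 766^1≡766, 766^2≡944, 766^4≡659, 766^8≡267, 766^16≡735, 766^32≡380, 766^64≡85, 766^128≡811, 766^256≡286, 766^512≡552
767 = 512 + 128 + 64 + 32 + 16 + 8 + 4 + 2 + 1, so 766^767 ≡ 552·811·85·380·735·267·659·944·766 ≡ 929 (mod 1069)
R · y^e ≡ 712·929 = 661448 ≡ 806 (mod 1069)

806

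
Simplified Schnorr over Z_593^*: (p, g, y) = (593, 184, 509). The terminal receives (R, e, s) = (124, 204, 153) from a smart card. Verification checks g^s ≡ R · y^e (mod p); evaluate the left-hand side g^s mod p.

366

Squares mod 593: 184^1≡184, 184^2≡55, 184^4≡60, 184^8≡42, 184^16≡578, 184^32≡225, 184^64≡220, 184^128≡367
153 = 128 + 16 + 8 + 1, so 184^153 ≡ 367·578·42·184 ≡ 366 (mod 593)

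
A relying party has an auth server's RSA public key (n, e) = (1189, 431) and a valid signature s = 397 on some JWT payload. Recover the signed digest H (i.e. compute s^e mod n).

Squares mod 1189: s^1≡397, s^2≡661, s^4≡558, s^8≡1035, s^16≡1125, s^32≡529, s^64≡426, s^128≡748, s^256≡674
431 = 256 + 128 + 32 + 8 + 4 + 2 + 1, so s^431 ≡ 674·748·529·1035·558·661·397 ≡ 732 (mod 1189)

732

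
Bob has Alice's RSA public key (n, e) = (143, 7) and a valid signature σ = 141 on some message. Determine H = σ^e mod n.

15

Squares mod 143: σ^1≡141, σ^2≡4, σ^4≡16
7 = 4 + 2 + 1, so σ^7 ≡ 16·4·141 ≡ 15 (mod 143)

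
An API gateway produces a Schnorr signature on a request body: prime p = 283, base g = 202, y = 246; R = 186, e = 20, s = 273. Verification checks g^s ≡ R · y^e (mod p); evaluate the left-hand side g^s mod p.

212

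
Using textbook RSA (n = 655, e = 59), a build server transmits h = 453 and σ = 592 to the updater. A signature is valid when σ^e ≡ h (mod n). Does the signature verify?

Squares mod 655: σ^1≡592, σ^2≡39, σ^4≡211, σ^8≡636, σ^16≡361, σ^32≡631
59 = 32 + 16 + 8 + 2 + 1, so σ^59 ≡ 631·361·636·39·592 ≡ 333 (mod 655)
333 ≠ 453, so verification fails.

does not verify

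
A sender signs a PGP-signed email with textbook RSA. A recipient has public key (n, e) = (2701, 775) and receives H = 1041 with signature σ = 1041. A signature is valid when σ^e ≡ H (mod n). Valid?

no

σ^2 ≡ 1041^2 = 1083681 ≡ 580
σ^4 ≡ 580^2 = 336400 ≡ 1476
σ^8 ≡ 1476^2 = 2178576 ≡ 1570
σ^16 ≡ 1570^2 = 2464900 ≡ 1588
σ^32 ≡ 1588^2 = 2521744 ≡ 1711
σ^64 ≡ 1711^2 = 2927521 ≡ 2338
σ^128 ≡ 2338^2 = 5466244 ≡ 2121
σ^256 ≡ 2121^2 = 4498641 ≡ 1476
σ^512 ≡ 1476^2 = 2178576 ≡ 1570
775 = 512 + 256 + 4 + 2 + 1, so σ^775 ≡ 1570·1476·1476·580·1041 ≡ 1660 (mod 2701)
1660 ≠ 1041, so verification fails.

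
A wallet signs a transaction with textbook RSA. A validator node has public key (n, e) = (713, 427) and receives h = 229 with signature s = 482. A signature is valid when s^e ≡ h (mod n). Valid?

yes

Squares mod 713: s^1≡482, s^2≡599, s^4≡162, s^8≡576, s^16≡231, s^32≡599, s^64≡162, s^128≡576, s^256≡231
427 = 256 + 128 + 32 + 8 + 2 + 1, so s^427 ≡ 231·576·599·576·599·482 ≡ 229 (mod 713)
229 = h, so the signature checks out.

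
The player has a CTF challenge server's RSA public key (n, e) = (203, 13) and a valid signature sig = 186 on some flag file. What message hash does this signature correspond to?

186

Squares mod 203: sig^1≡186, sig^2≡86, sig^4≡88, sig^8≡30
13 = 8 + 4 + 1, so sig^13 ≡ 30·88·186 ≡ 186 (mod 203)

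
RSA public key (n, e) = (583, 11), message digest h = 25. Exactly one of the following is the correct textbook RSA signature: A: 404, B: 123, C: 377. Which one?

C

Candidate A: Squares mod 583: 404^1≡404, 404^2≡559, 404^4≡576, 404^8≡49; 11 = 8 + 2 + 1, so 404^11 ≡ 49·559·404 ≡ 41 (mod 583)
Candidate B: Squares mod 583: 123^1≡123, 123^2≡554, 123^4≡258, 123^8≡102; 11 = 8 + 2 + 1, so 123^11 ≡ 102·554·123 ≡ 541 (mod 583)
Candidate C: Squares mod 583: 377^1≡377, 377^2≡460, 377^4≡554, 377^8≡258; 11 = 8 + 2 + 1, so 377^11 ≡ 258·460·377 ≡ 25 (mod 583)
  → matches h = 25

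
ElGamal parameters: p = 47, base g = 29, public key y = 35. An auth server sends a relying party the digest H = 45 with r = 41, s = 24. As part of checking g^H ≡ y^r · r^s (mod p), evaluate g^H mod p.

29^2 = 841 ≡ 42
29^4 ≡ 42^2 = 1764 ≡ 25
29^8 ≡ 25^2 = 625 ≡ 14
29^16 ≡ 14^2 = 196 ≡ 8
29^32 ≡ 8^2 = 64 ≡ 17
45 = 32 + 8 + 4 + 1, so 29^45 ≡ 17·14·25·29 ≡ 13 (mod 47)

13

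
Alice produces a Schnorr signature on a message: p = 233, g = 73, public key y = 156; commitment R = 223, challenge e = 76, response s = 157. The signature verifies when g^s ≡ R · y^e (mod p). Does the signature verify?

g^s mod p:
73^2 = 5329 ≡ 203
73^4 ≡ 203^2 = 41209 ≡ 201
73^8 ≡ 201^2 = 40401 ≡ 92
73^16 ≡ 92^2 = 8464 ≡ 76
73^32 ≡ 76^2 = 5776 ≡ 184
73^64 ≡ 184^2 = 33856 ≡ 71
73^128 ≡ 71^2 = 5041 ≡ 148
157 = 128 + 16 + 8 + 4 + 1, so 73^157 ≡ 148·76·92·201·73 ≡ 88 (mod 233)
R · y^e mod p:
156^2 = 24336 ≡ 104
156^4 ≡ 104^2 = 10816 ≡ 98
156^8 ≡ 98^2 = 9604 ≡ 51
156^16 ≡ 51^2 = 2601 ≡ 38
156^32 ≡ 38^2 = 1444 ≡ 46
156^64 ≡ 46^2 = 2116 ≡ 19
76 = 64 + 8 + 4, so 156^76 ≡ 19·51·98 ≡ 131 (mod 233)
223·131 = 29213 ≡ 88 (mod 233)
88 ≡ 88 (mod 233); signature holds.

verifies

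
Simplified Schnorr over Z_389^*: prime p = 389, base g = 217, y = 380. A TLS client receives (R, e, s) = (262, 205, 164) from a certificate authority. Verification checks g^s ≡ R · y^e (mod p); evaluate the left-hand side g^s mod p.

217^2 = 47089 ≡ 20
217^4 ≡ 20^2 = 400 ≡ 11
217^8 ≡ 11^2 = 121
217^16 ≡ 121^2 = 14641 ≡ 248
217^32 ≡ 248^2 = 61504 ≡ 42
217^64 ≡ 42^2 = 1764 ≡ 208
217^128 ≡ 208^2 = 43264 ≡ 85
164 = 128 + 32 + 4, so 217^164 ≡ 85·42·11 ≡ 370 (mod 389)

370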